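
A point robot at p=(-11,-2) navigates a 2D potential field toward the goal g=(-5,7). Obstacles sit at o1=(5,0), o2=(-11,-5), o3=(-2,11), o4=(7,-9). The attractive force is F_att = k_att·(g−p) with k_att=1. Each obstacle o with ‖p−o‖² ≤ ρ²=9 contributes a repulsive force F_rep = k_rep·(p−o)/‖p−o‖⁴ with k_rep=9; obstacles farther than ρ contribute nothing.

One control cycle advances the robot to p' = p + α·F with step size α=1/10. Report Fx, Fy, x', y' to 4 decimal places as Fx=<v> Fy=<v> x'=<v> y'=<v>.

Fx=6.0000 Fy=9.3333 x'=-10.4000 y'=-1.0667

F_att = 1·(g−p) = 1·(6,9) = (6.0000,9.0000)
o1: d²=260 > ρ²=9 → inactive
o2: d²=9 ≤ ρ²=9; F_rep = 9·(0,3)/9² = (0.0000,0.3333)
o3: d²=250 > ρ²=9 → inactive
o4: d²=373 > ρ²=9 → inactive
F = F_att + ΣF_rep = (6.0000,9.3333)
p' = p + 1/10·F = (-10.4000,-1.0667)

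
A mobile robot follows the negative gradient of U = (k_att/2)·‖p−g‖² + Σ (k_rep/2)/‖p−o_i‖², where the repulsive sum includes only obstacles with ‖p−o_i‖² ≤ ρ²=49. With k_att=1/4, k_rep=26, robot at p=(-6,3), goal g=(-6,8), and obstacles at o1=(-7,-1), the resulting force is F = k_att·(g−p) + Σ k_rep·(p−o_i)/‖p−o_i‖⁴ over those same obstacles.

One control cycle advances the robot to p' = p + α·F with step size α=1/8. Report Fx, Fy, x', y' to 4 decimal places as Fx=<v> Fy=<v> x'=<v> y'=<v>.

F_att = 1/4·(g−p) = 1/4·(0,5) = (0.0000,1.2500)
o1: d²=17 ≤ ρ²=49; F_rep = 26·(1,4)/17² = (0.0900,0.3599)
F = F_att + ΣF_rep = (0.0900,1.6099)
p' = p + 1/8·F = (-5.9888,3.2012)

Fx=0.0900 Fy=1.6099 x'=-5.9888 y'=3.2012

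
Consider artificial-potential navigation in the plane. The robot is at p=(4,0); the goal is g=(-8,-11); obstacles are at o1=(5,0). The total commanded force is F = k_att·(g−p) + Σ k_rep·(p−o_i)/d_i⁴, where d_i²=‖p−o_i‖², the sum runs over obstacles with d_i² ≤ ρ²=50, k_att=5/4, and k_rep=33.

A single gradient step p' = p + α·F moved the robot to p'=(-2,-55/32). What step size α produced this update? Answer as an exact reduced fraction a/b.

F_att = 5/4·(g−p) = 5/4·(-12,-11) = (-15.0000,-13.7500)
o1: d²=1 ≤ ρ²=50; F_rep = 33·(-1,0)/1² = (-33.0000,0.0000)
F = F_att + ΣF_rep = (-48.0000,-13.7500)
Δp = p'−p = (-6.0000,-1.7188); α = Δx/Fx = (-6) / (-48) = 1/8
check: Δy/Fy = (-55/32) / (-55/4) = 1/8 ✓

α = 1/8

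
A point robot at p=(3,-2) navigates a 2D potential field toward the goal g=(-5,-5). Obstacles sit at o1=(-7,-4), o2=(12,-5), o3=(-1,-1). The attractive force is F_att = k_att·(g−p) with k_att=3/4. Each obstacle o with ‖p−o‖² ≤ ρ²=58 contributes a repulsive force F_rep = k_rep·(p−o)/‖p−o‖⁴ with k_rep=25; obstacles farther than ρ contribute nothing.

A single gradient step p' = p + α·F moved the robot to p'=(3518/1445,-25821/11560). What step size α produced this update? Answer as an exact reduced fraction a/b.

F_att = 3/4·(g−p) = 3/4·(-8,-3) = (-6.0000,-2.2500)
o1: d²=104 > ρ²=58 → inactive
o2: d²=90 > ρ²=58 → inactive
o3: d²=17 ≤ ρ²=58; F_rep = 25·(4,-1)/17² = (0.3460,-0.0865)
F = F_att + ΣF_rep = (-5.6540,-2.3365)
Δp = p'−p = (-0.5654,-0.2337); α = Δx/Fx = (-817/1445) / (-1634/289) = 1/10
check: Δy/Fy = (-2701/11560) / (-2701/1156) = 1/10 ✓

α = 1/10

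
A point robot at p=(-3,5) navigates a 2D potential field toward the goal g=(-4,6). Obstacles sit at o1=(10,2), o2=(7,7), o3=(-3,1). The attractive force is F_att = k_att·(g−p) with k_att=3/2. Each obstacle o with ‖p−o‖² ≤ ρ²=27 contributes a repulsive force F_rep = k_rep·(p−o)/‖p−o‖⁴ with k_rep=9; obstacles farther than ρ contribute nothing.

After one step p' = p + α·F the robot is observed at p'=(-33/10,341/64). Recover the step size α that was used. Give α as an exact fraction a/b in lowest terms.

α = 1/5

F_att = 3/2·(g−p) = 3/2·(-1,1) = (-1.5000,1.5000)
o1: d²=178 > ρ²=27 → inactive
o2: d²=104 > ρ²=27 → inactive
o3: d²=16 ≤ ρ²=27; F_rep = 9·(0,4)/16² = (0.0000,0.1406)
F = F_att + ΣF_rep = (-1.5000,1.6406)
Δp = p'−p = (-0.3000,0.3281); α = Δx/Fx = (-3/10) / (-3/2) = 1/5
check: Δy/Fy = (21/64) / (105/64) = 1/5 ✓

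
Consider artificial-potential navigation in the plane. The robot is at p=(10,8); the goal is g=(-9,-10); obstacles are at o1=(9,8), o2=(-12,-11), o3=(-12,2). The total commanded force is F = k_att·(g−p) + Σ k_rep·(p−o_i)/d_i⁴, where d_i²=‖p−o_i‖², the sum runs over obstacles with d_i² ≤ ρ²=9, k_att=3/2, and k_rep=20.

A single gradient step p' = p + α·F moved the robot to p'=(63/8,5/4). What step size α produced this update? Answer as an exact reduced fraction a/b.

F_att = 3/2·(g−p) = 3/2·(-19,-18) = (-28.5000,-27.0000)
o1: d²=1 ≤ ρ²=9; F_rep = 20·(1,0)/1² = (20.0000,0.0000)
o2: d²=845 > ρ²=9 → inactive
o3: d²=520 > ρ²=9 → inactive
F = F_att + ΣF_rep = (-8.5000,-27.0000)
Δp = p'−p = (-2.1250,-6.7500); α = Δx/Fx = (-17/8) / (-17/2) = 1/4
check: Δy/Fy = (-27/4) / (-27) = 1/4 ✓

α = 1/4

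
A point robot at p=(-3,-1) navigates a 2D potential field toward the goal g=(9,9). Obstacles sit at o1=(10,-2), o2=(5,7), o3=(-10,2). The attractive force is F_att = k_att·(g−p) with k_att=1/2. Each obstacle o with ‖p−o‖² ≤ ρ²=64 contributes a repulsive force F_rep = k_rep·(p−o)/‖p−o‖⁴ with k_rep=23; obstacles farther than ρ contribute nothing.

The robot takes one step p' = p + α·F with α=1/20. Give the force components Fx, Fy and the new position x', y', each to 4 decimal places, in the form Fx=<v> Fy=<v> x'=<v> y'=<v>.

F_att = 1/2·(g−p) = 1/2·(12,10) = (6.0000,5.0000)
o1: d²=170 > ρ²=64 → inactive
o2: d²=128 > ρ²=64 → inactive
o3: d²=58 ≤ ρ²=64; F_rep = 23·(7,-3)/58² = (0.0479,-0.0205)
F = F_att + ΣF_rep = (6.0479,4.9795)
p' = p + 1/20·F = (-2.6976,-0.7510)

Fx=6.0479 Fy=4.9795 x'=-2.6976 y'=-0.7510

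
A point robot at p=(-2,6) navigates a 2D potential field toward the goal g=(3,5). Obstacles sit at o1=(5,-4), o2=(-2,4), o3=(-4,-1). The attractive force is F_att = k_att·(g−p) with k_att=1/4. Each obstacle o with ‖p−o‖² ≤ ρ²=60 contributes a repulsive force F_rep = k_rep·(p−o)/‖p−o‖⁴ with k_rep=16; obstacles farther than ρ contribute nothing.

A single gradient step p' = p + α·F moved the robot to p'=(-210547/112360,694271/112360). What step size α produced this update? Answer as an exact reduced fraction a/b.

α = 1/10

F_att = 1/4·(g−p) = 1/4·(5,-1) = (1.2500,-0.2500)
o1: d²=149 > ρ²=60 → inactive
o2: d²=4 ≤ ρ²=60; F_rep = 16·(0,2)/4² = (0.0000,2.0000)
o3: d²=53 ≤ ρ²=60; F_rep = 16·(2,7)/53² = (0.0114,0.0399)
F = F_att + ΣF_rep = (1.2614,1.7899)
Δp = p'−p = (0.1261,0.1790); α = Δx/Fx = (14173/112360) / (14173/11236) = 1/10
check: Δy/Fy = (20111/112360) / (20111/11236) = 1/10 ✓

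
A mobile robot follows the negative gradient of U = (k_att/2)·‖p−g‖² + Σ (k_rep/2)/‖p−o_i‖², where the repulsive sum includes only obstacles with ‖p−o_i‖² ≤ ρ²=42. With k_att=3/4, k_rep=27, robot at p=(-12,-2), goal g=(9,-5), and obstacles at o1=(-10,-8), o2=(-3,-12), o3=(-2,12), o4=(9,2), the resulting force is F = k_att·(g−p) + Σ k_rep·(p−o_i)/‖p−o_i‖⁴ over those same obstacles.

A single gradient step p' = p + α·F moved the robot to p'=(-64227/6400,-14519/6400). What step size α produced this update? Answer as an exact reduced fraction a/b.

α = 1/8

F_att = 3/4·(g−p) = 3/4·(21,-3) = (15.7500,-2.2500)
o1: d²=40 ≤ ρ²=42; F_rep = 27·(-2,6)/40² = (-0.0338,0.1013)
o2: d²=181 > ρ²=42 → inactive
o3: d²=296 > ρ²=42 → inactive
o4: d²=457 > ρ²=42 → inactive
F = F_att + ΣF_rep = (15.7163,-2.1488)
Δp = p'−p = (1.9645,-0.2686); α = Δx/Fx = (12573/6400) / (12573/800) = 1/8
check: Δy/Fy = (-1719/6400) / (-1719/800) = 1/8 ✓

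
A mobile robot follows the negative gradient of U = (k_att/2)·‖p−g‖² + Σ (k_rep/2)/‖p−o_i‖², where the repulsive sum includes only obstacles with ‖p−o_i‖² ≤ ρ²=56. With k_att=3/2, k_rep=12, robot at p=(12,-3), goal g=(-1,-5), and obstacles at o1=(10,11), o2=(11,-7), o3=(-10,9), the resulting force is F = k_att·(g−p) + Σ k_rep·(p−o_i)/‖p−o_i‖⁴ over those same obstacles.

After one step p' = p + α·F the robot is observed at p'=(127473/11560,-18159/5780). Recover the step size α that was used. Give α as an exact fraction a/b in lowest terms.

F_att = 3/2·(g−p) = 3/2·(-13,-2) = (-19.5000,-3.0000)
o1: d²=200 > ρ²=56 → inactive
o2: d²=17 ≤ ρ²=56; F_rep = 12·(1,4)/17² = (0.0415,0.1661)
o3: d²=628 > ρ²=56 → inactive
F = F_att + ΣF_rep = (-19.4585,-2.8339)
Δp = p'−p = (-0.9729,-0.1417); α = Δx/Fx = (-11247/11560) / (-11247/578) = 1/20
check: Δy/Fy = (-819/5780) / (-819/289) = 1/20 ✓

α = 1/20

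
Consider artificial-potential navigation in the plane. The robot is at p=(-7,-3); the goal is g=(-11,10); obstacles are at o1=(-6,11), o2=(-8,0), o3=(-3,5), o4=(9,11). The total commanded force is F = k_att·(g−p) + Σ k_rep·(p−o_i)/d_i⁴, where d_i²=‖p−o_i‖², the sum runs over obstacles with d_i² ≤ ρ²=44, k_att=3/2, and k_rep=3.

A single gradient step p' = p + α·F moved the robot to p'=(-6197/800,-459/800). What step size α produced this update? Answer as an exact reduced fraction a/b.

α = 1/8

F_att = 3/2·(g−p) = 3/2·(-4,13) = (-6.0000,19.5000)
o1: d²=197 > ρ²=44 → inactive
o2: d²=10 ≤ ρ²=44; F_rep = 3·(1,-3)/10² = (0.0300,-0.0900)
o3: d²=80 > ρ²=44 → inactive
o4: d²=452 > ρ²=44 → inactive
F = F_att + ΣF_rep = (-5.9700,19.4100)
Δp = p'−p = (-0.7462,2.4263); α = Δx/Fx = (-597/800) / (-597/100) = 1/8
check: Δy/Fy = (1941/800) / (1941/100) = 1/8 ✓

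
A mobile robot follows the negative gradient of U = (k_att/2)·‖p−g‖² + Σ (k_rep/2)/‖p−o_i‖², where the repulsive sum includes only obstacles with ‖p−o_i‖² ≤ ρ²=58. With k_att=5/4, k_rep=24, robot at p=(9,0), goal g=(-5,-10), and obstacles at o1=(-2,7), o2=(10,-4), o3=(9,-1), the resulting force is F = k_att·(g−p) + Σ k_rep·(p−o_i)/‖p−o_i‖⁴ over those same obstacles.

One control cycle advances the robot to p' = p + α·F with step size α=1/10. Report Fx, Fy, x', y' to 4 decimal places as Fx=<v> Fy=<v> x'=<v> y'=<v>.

F_att = 5/4·(g−p) = 5/4·(-14,-10) = (-17.5000,-12.5000)
o1: d²=170 > ρ²=58 → inactive
o2: d²=17 ≤ ρ²=58; F_rep = 24·(-1,4)/17² = (-0.0830,0.3322)
o3: d²=1 ≤ ρ²=58; F_rep = 24·(0,1)/1² = (0.0000,24.0000)
F = F_att + ΣF_rep = (-17.5830,11.8322)
p' = p + 1/10·F = (7.2417,1.1832)

Fx=-17.5830 Fy=11.8322 x'=7.2417 y'=1.1832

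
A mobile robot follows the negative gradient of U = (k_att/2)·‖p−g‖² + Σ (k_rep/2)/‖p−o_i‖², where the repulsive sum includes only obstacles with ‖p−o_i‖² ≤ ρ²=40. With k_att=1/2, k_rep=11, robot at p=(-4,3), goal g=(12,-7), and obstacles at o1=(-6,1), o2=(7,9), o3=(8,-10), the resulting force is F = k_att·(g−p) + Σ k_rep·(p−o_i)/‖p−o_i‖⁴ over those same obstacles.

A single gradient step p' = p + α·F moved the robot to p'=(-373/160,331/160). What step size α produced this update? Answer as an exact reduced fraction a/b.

α = 1/5

F_att = 1/2·(g−p) = 1/2·(16,-10) = (8.0000,-5.0000)
o1: d²=8 ≤ ρ²=40; F_rep = 11·(2,2)/8² = (0.3438,0.3438)
o2: d²=157 > ρ²=40 → inactive
o3: d²=313 > ρ²=40 → inactive
F = F_att + ΣF_rep = (8.3438,-4.6562)
Δp = p'−p = (1.6687,-0.9313); α = Δx/Fx = (267/160) / (267/32) = 1/5
check: Δy/Fy = (-149/160) / (-149/32) = 1/5 ✓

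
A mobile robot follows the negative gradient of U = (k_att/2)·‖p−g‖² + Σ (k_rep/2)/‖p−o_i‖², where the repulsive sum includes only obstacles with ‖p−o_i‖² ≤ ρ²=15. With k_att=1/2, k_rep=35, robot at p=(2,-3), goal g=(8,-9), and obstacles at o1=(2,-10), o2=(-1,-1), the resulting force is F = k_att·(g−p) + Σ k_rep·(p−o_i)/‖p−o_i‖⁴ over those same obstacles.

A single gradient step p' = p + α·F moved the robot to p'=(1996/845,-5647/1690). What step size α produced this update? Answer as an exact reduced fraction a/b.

F_att = 1/2·(g−p) = 1/2·(6,-6) = (3.0000,-3.0000)
o1: d²=49 > ρ²=15 → inactive
o2: d²=13 ≤ ρ²=15; F_rep = 35·(3,-2)/13² = (0.6213,-0.4142)
F = F_att + ΣF_rep = (3.6213,-3.4142)
Δp = p'−p = (0.3621,-0.3414); α = Δx/Fx = (306/845) / (612/169) = 1/10
check: Δy/Fy = (-577/1690) / (-577/169) = 1/10 ✓

α = 1/10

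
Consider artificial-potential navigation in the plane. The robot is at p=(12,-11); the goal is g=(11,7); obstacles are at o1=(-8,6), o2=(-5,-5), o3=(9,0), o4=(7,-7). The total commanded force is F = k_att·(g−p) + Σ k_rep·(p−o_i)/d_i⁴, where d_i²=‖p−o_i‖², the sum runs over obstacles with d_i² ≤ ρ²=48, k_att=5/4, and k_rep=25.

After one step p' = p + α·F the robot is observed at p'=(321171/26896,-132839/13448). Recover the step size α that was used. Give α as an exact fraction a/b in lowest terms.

F_att = 5/4·(g−p) = 5/4·(-1,18) = (-1.2500,22.5000)
o1: d²=689 > ρ²=48 → inactive
o2: d²=325 > ρ²=48 → inactive
o3: d²=130 > ρ²=48 → inactive
o4: d²=41 ≤ ρ²=48; F_rep = 25·(5,-4)/41² = (0.0744,-0.0595)
F = F_att + ΣF_rep = (-1.1756,22.4405)
Δp = p'−p = (-0.0588,1.1220); α = Δx/Fx = (-1581/26896) / (-7905/6724) = 1/20
check: Δy/Fy = (15089/13448) / (75445/3362) = 1/20 ✓

α = 1/20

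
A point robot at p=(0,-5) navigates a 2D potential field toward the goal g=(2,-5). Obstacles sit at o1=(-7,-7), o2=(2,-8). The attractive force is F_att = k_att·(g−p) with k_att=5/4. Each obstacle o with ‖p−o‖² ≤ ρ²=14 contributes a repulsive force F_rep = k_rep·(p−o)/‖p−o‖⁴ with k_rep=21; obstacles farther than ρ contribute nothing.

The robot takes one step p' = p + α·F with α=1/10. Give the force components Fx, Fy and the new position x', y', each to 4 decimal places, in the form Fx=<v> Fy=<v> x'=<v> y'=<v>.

Fx=2.2515 Fy=0.3728 x'=0.2251 y'=-4.9627

F_att = 5/4·(g−p) = 5/4·(2,0) = (2.5000,0.0000)
o1: d²=53 > ρ²=14 → inactive
o2: d²=13 ≤ ρ²=14; F_rep = 21·(-2,3)/13² = (-0.2485,0.3728)
F = F_att + ΣF_rep = (2.2515,0.3728)
p' = p + 1/10·F = (0.2251,-4.9627)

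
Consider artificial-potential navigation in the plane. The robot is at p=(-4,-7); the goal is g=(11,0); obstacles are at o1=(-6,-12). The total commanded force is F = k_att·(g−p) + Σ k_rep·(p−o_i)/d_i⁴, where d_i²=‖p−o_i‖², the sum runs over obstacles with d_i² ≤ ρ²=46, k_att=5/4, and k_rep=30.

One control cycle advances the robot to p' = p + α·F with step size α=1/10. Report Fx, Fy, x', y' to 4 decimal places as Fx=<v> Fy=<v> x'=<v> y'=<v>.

Fx=18.8213 Fy=8.9284 x'=-2.1179 y'=-6.1072

F_att = 5/4·(g−p) = 5/4·(15,7) = (18.7500,8.7500)
o1: d²=29 ≤ ρ²=46; F_rep = 30·(2,5)/29² = (0.0713,0.1784)
F = F_att + ΣF_rep = (18.8213,8.9284)
p' = p + 1/10·F = (-2.1179,-6.1072)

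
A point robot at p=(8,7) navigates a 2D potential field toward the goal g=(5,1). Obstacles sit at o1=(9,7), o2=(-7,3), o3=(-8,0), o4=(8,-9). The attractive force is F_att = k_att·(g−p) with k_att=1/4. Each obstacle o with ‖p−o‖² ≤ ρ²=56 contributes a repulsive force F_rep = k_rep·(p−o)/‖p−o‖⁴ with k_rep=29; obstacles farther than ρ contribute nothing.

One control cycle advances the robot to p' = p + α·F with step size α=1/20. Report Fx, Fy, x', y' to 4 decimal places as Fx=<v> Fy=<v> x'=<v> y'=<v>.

Fx=-29.7500 Fy=-1.5000 x'=6.5125 y'=6.9250

F_att = 1/4·(g−p) = 1/4·(-3,-6) = (-0.7500,-1.5000)
o1: d²=1 ≤ ρ²=56; F_rep = 29·(-1,0)/1² = (-29.0000,0.0000)
o2: d²=241 > ρ²=56 → inactive
o3: d²=305 > ρ²=56 → inactive
o4: d²=256 > ρ²=56 → inactive
F = F_att + ΣF_rep = (-29.7500,-1.5000)
p' = p + 1/20·F = (6.5125,6.9250)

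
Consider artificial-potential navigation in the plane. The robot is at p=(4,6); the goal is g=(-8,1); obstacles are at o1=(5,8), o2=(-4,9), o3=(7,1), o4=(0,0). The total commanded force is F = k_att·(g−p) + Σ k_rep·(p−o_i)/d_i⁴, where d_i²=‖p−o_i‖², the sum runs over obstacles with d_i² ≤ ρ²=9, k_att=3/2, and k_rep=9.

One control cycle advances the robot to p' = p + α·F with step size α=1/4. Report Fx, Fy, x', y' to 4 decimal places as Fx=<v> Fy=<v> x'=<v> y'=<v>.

Fx=-18.3600 Fy=-8.2200 x'=-0.5900 y'=3.9450

F_att = 3/2·(g−p) = 3/2·(-12,-5) = (-18.0000,-7.5000)
o1: d²=5 ≤ ρ²=9; F_rep = 9·(-1,-2)/5² = (-0.3600,-0.7200)
o2: d²=73 > ρ²=9 → inactive
o3: d²=34 > ρ²=9 → inactive
o4: d²=52 > ρ²=9 → inactive
F = F_att + ΣF_rep = (-18.3600,-8.2200)
p' = p + 1/4·F = (-0.5900,3.9450)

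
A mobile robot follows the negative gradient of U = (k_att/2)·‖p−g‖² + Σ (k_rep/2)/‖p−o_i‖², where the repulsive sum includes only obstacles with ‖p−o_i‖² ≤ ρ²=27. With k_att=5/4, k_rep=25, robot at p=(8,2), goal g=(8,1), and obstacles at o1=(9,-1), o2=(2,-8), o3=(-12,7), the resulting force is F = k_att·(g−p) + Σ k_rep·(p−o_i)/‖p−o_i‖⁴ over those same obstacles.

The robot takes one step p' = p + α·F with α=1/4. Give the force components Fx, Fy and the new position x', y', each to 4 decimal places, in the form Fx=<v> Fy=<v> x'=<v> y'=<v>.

Fx=-0.2500 Fy=-0.5000 x'=7.9375 y'=1.8750

F_att = 5/4·(g−p) = 5/4·(0,-1) = (0.0000,-1.2500)
o1: d²=10 ≤ ρ²=27; F_rep = 25·(-1,3)/10² = (-0.2500,0.7500)
o2: d²=136 > ρ²=27 → inactive
o3: d²=425 > ρ²=27 → inactive
F = F_att + ΣF_rep = (-0.2500,-0.5000)
p' = p + 1/4·F = (7.9375,1.8750)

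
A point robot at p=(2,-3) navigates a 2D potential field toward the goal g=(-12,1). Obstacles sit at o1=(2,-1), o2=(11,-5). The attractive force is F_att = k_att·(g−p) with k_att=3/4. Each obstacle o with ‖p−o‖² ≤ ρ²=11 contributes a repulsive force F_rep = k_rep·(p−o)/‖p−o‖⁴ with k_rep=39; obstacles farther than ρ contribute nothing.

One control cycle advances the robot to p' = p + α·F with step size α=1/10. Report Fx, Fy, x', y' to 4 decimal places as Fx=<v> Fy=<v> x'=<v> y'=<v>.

F_att = 3/4·(g−p) = 3/4·(-14,4) = (-10.5000,3.0000)
o1: d²=4 ≤ ρ²=11; F_rep = 39·(0,-2)/4² = (0.0000,-4.8750)
o2: d²=85 > ρ²=11 → inactive
F = F_att + ΣF_rep = (-10.5000,-1.8750)
p' = p + 1/10·F = (0.9500,-3.1875)

Fx=-10.5000 Fy=-1.8750 x'=0.9500 y'=-3.1875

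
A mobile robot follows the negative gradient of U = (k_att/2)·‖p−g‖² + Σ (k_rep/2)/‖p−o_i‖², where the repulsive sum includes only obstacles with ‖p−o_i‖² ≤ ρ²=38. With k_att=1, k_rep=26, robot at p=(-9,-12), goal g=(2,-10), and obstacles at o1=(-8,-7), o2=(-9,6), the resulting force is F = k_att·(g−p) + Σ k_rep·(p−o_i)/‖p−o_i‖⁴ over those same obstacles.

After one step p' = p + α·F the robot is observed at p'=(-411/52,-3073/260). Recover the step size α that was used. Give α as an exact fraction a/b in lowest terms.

F_att = 1·(g−p) = 1·(11,2) = (11.0000,2.0000)
o1: d²=26 ≤ ρ²=38; F_rep = 26·(-1,-5)/26² = (-0.0385,-0.1923)
o2: d²=324 > ρ²=38 → inactive
F = F_att + ΣF_rep = (10.9615,1.8077)
Δp = p'−p = (1.0962,0.1808); α = Δx/Fx = (57/52) / (285/26) = 1/10
check: Δy/Fy = (47/260) / (47/26) = 1/10 ✓

α = 1/10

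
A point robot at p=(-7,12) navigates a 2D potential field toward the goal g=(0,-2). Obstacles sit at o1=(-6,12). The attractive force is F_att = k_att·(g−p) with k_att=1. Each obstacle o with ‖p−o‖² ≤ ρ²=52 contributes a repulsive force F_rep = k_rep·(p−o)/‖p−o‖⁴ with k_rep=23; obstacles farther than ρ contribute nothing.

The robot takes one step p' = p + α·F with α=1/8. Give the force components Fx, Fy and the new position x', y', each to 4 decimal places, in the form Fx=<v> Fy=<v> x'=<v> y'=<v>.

F_att = 1·(g−p) = 1·(7,-14) = (7.0000,-14.0000)
o1: d²=1 ≤ ρ²=52; F_rep = 23·(-1,0)/1² = (-23.0000,0.0000)
F = F_att + ΣF_rep = (-16.0000,-14.0000)
p' = p + 1/8·F = (-9.0000,10.2500)

Fx=-16.0000 Fy=-14.0000 x'=-9.0000 y'=10.2500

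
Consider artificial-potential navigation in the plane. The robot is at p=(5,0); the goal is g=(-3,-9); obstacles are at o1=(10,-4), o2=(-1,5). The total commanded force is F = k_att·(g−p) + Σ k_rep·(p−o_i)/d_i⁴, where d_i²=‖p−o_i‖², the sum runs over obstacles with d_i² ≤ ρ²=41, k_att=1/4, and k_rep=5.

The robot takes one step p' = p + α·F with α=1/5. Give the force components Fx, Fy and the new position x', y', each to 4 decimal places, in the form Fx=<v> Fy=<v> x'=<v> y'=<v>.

Fx=-2.0149 Fy=-2.2381 x'=4.5970 y'=-0.4476

F_att = 1/4·(g−p) = 1/4·(-8,-9) = (-2.0000,-2.2500)
o1: d²=41 ≤ ρ²=41; F_rep = 5·(-5,4)/41² = (-0.0149,0.0119)
o2: d²=61 > ρ²=41 → inactive
F = F_att + ΣF_rep = (-2.0149,-2.2381)
p' = p + 1/5·F = (4.5970,-0.4476)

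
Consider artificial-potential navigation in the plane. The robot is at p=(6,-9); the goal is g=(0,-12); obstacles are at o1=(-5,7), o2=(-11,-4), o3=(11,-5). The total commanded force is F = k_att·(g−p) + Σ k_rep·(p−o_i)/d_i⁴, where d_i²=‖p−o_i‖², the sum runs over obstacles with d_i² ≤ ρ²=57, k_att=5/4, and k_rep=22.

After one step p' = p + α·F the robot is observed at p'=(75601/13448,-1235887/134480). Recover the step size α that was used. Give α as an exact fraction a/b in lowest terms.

α = 1/20

F_att = 5/4·(g−p) = 5/4·(-6,-3) = (-7.5000,-3.7500)
o1: d²=377 > ρ²=57 → inactive
o2: d²=314 > ρ²=57 → inactive
o3: d²=41 ≤ ρ²=57; F_rep = 22·(-5,-4)/41² = (-0.0654,-0.0523)
F = F_att + ΣF_rep = (-7.5654,-3.8023)
Δp = p'−p = (-0.3783,-0.1901); α = Δx/Fx = (-5087/13448) / (-25435/3362) = 1/20
check: Δy/Fy = (-25567/134480) / (-25567/6724) = 1/20 ✓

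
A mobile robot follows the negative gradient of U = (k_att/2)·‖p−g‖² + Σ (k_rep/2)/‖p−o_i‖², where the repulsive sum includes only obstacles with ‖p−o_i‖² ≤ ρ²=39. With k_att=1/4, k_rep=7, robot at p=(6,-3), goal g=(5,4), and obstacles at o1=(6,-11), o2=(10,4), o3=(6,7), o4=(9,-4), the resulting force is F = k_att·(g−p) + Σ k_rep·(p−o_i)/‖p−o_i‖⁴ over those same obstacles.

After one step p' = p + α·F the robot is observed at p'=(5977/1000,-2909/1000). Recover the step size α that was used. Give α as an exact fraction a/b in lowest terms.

F_att = 1/4·(g−p) = 1/4·(-1,7) = (-0.2500,1.7500)
o1: d²=64 > ρ²=39 → inactive
o2: d²=65 > ρ²=39 → inactive
o3: d²=100 > ρ²=39 → inactive
o4: d²=10 ≤ ρ²=39; F_rep = 7·(-3,1)/10² = (-0.2100,0.0700)
F = F_att + ΣF_rep = (-0.4600,1.8200)
Δp = p'−p = (-0.0230,0.0910); α = Δx/Fx = (-23/1000) / (-23/50) = 1/20
check: Δy/Fy = (91/1000) / (91/50) = 1/20 ✓

α = 1/20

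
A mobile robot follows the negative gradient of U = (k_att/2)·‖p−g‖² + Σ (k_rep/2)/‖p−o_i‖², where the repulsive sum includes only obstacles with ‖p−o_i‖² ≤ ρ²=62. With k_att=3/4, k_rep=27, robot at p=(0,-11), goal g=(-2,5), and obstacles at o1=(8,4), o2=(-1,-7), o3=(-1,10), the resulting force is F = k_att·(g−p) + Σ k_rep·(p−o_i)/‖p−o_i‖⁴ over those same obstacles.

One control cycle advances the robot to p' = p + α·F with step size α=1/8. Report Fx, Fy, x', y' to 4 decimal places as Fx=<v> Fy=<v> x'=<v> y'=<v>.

Fx=-1.4066 Fy=11.6263 x'=-0.1758 y'=-9.5467

F_att = 3/4·(g−p) = 3/4·(-2,16) = (-1.5000,12.0000)
o1: d²=289 > ρ²=62 → inactive
o2: d²=17 ≤ ρ²=62; F_rep = 27·(1,-4)/17² = (0.0934,-0.3737)
o3: d²=442 > ρ²=62 → inactive
F = F_att + ΣF_rep = (-1.4066,11.6263)
p' = p + 1/8·F = (-0.1758,-9.5467)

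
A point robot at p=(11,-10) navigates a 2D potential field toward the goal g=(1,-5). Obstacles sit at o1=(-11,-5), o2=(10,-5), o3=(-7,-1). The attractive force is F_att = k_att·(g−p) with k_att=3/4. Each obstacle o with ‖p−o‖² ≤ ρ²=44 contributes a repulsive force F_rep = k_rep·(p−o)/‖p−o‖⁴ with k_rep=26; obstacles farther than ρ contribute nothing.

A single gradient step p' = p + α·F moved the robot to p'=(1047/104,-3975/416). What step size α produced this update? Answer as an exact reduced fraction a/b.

F_att = 3/4·(g−p) = 3/4·(-10,5) = (-7.5000,3.7500)
o1: d²=509 > ρ²=44 → inactive
o2: d²=26 ≤ ρ²=44; F_rep = 26·(1,-5)/26² = (0.0385,-0.1923)
o3: d²=405 > ρ²=44 → inactive
F = F_att + ΣF_rep = (-7.4615,3.5577)
Δp = p'−p = (-0.9327,0.4447); α = Δx/Fx = (-97/104) / (-97/13) = 1/8
check: Δy/Fy = (185/416) / (185/52) = 1/8 ✓

α = 1/8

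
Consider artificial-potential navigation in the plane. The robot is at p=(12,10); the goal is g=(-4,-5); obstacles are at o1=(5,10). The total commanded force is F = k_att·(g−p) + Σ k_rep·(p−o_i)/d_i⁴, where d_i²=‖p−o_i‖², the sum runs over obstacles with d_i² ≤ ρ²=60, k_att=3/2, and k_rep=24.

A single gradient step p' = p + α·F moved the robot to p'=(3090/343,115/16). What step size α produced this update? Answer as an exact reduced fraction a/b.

α = 1/8

F_att = 3/2·(g−p) = 3/2·(-16,-15) = (-24.0000,-22.5000)
o1: d²=49 ≤ ρ²=60; F_rep = 24·(7,0)/49² = (0.0700,0.0000)
F = F_att + ΣF_rep = (-23.9300,-22.5000)
Δp = p'−p = (-2.9913,-2.8125); α = Δx/Fx = (-1026/343) / (-8208/343) = 1/8
check: Δy/Fy = (-45/16) / (-45/2) = 1/8 ✓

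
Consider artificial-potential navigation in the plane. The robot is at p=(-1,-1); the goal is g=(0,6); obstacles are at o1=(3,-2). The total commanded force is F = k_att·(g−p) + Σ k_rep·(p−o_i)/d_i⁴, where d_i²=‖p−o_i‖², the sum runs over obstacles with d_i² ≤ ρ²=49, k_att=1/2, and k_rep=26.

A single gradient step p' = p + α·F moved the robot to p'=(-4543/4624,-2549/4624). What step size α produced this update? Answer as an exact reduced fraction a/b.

F_att = 1/2·(g−p) = 1/2·(1,7) = (0.5000,3.5000)
o1: d²=17 ≤ ρ²=49; F_rep = 26·(-4,1)/17² = (-0.3599,0.0900)
F = F_att + ΣF_rep = (0.1401,3.5900)
Δp = p'−p = (0.0175,0.4487); α = Δx/Fx = (81/4624) / (81/578) = 1/8
check: Δy/Fy = (2075/4624) / (2075/578) = 1/8 ✓

α = 1/8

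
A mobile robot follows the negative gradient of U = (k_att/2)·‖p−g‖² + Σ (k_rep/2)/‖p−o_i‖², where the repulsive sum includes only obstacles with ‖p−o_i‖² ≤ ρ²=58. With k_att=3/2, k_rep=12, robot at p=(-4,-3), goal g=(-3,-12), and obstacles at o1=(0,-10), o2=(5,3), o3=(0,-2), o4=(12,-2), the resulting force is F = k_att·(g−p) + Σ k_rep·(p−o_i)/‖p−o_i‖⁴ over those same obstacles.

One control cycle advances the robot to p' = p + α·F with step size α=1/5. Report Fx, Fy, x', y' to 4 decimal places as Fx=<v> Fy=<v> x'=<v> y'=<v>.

F_att = 3/2·(g−p) = 3/2·(1,-9) = (1.5000,-13.5000)
o1: d²=65 > ρ²=58 → inactive
o2: d²=117 > ρ²=58 → inactive
o3: d²=17 ≤ ρ²=58; F_rep = 12·(-4,-1)/17² = (-0.1661,-0.0415)
o4: d²=257 > ρ²=58 → inactive
F = F_att + ΣF_rep = (1.3339,-13.5415)
p' = p + 1/5·F = (-3.7332,-5.7083)

Fx=1.3339 Fy=-13.5415 x'=-3.7332 y'=-5.7083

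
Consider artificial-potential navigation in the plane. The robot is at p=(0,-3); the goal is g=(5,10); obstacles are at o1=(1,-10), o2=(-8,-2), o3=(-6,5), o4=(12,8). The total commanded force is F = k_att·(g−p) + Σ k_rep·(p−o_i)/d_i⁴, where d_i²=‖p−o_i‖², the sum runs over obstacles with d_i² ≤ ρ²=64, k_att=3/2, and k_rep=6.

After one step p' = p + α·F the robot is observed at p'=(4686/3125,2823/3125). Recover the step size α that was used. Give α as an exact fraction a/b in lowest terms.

F_att = 3/2·(g−p) = 3/2·(5,13) = (7.5000,19.5000)
o1: d²=50 ≤ ρ²=64; F_rep = 6·(-1,7)/50² = (-0.0024,0.0168)
o2: d²=65 > ρ²=64 → inactive
o3: d²=100 > ρ²=64 → inactive
o4: d²=265 > ρ²=64 → inactive
F = F_att + ΣF_rep = (7.4976,19.5168)
Δp = p'−p = (1.4995,3.9034); α = Δx/Fx = (4686/3125) / (4686/625) = 1/5
check: Δy/Fy = (12198/3125) / (12198/625) = 1/5 ✓

α = 1/5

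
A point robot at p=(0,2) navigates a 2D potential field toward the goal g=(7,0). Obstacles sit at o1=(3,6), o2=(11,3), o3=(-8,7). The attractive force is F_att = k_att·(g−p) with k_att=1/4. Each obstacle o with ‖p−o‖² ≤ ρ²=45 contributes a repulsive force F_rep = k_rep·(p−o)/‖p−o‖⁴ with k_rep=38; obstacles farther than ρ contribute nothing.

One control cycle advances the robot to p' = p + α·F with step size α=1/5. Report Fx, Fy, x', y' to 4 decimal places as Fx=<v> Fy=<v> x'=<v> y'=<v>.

F_att = 1/4·(g−p) = 1/4·(7,-2) = (1.7500,-0.5000)
o1: d²=25 ≤ ρ²=45; F_rep = 38·(-3,-4)/25² = (-0.1824,-0.2432)
o2: d²=122 > ρ²=45 → inactive
o3: d²=89 > ρ²=45 → inactive
F = F_att + ΣF_rep = (1.5676,-0.7432)
p' = p + 1/5·F = (0.3135,1.8514)

Fx=1.5676 Fy=-0.7432 x'=0.3135 y'=1.8514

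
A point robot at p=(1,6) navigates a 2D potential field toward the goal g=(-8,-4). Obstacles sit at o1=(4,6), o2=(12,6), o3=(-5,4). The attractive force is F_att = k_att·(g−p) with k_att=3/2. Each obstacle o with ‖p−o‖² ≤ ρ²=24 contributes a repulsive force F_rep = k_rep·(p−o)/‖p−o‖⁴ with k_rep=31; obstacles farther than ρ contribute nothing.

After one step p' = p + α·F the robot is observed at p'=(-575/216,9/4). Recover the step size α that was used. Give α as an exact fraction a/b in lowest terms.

α = 1/4

F_att = 3/2·(g−p) = 3/2·(-9,-10) = (-13.5000,-15.0000)
o1: d²=9 ≤ ρ²=24; F_rep = 31·(-3,0)/9² = (-1.1481,0.0000)
o2: d²=121 > ρ²=24 → inactive
o3: d²=40 > ρ²=24 → inactive
F = F_att + ΣF_rep = (-14.6481,-15.0000)
Δp = p'−p = (-3.6620,-3.7500); α = Δx/Fx = (-791/216) / (-791/54) = 1/4
check: Δy/Fy = (-15/4) / (-15) = 1/4 ✓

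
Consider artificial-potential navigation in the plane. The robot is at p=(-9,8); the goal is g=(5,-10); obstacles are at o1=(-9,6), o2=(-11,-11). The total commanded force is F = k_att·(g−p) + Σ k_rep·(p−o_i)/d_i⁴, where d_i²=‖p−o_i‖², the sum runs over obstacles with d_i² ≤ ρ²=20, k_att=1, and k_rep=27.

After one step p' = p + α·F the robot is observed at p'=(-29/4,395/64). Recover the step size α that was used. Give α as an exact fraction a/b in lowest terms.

α = 1/8

F_att = 1·(g−p) = 1·(14,-18) = (14.0000,-18.0000)
o1: d²=4 ≤ ρ²=20; F_rep = 27·(0,2)/4² = (0.0000,3.3750)
o2: d²=365 > ρ²=20 → inactive
F = F_att + ΣF_rep = (14.0000,-14.6250)
Δp = p'−p = (1.7500,-1.8281); α = Δx/Fx = (7/4) / (14) = 1/8
check: Δy/Fy = (-117/64) / (-117/8) = 1/8 ✓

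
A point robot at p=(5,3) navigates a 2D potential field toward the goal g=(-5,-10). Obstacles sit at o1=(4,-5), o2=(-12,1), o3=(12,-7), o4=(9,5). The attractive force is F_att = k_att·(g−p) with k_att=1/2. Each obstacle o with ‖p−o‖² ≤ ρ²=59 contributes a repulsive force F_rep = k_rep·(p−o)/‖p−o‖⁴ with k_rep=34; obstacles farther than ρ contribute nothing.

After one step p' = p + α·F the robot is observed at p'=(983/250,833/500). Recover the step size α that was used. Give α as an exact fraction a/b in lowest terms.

F_att = 1/2·(g−p) = 1/2·(-10,-13) = (-5.0000,-6.5000)
o1: d²=65 > ρ²=59 → inactive
o2: d²=293 > ρ²=59 → inactive
o3: d²=149 > ρ²=59 → inactive
o4: d²=20 ≤ ρ²=59; F_rep = 34·(-4,-2)/20² = (-0.3400,-0.1700)
F = F_att + ΣF_rep = (-5.3400,-6.6700)
Δp = p'−p = (-1.0680,-1.3340); α = Δx/Fx = (-267/250) / (-267/50) = 1/5
check: Δy/Fy = (-667/500) / (-667/100) = 1/5 ✓

α = 1/5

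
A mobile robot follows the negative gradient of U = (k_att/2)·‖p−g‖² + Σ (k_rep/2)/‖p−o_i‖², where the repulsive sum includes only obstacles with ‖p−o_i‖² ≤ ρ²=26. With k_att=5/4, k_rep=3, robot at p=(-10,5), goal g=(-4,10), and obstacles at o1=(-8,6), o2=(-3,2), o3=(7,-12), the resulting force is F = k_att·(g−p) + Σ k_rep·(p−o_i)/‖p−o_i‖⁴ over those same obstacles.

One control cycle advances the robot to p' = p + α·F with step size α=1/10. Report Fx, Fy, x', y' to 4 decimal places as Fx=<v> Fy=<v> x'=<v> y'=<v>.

F_att = 5/4·(g−p) = 5/4·(6,5) = (7.5000,6.2500)
o1: d²=5 ≤ ρ²=26; F_rep = 3·(-2,-1)/5² = (-0.2400,-0.1200)
o2: d²=58 > ρ²=26 → inactive
o3: d²=578 > ρ²=26 → inactive
F = F_att + ΣF_rep = (7.2600,6.1300)
p' = p + 1/10·F = (-9.2740,5.6130)

Fx=7.2600 Fy=6.1300 x'=-9.2740 y'=5.6130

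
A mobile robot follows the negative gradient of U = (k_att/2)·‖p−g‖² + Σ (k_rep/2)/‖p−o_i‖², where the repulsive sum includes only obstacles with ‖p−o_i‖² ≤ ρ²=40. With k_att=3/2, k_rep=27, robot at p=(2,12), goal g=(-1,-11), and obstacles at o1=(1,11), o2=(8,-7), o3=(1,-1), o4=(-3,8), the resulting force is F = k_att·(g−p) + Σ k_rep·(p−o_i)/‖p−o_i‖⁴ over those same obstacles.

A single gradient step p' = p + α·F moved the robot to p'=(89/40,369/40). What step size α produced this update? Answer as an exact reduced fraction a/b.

F_att = 3/2·(g−p) = 3/2·(-3,-23) = (-4.5000,-34.5000)
o1: d²=2 ≤ ρ²=40; F_rep = 27·(1,1)/2² = (6.7500,6.7500)
o2: d²=397 > ρ²=40 → inactive
o3: d²=170 > ρ²=40 → inactive
o4: d²=41 > ρ²=40 → inactive
F = F_att + ΣF_rep = (2.2500,-27.7500)
Δp = p'−p = (0.2250,-2.7750); α = Δx/Fx = (9/40) / (9/4) = 1/10
check: Δy/Fy = (-111/40) / (-111/4) = 1/10 ✓

α = 1/10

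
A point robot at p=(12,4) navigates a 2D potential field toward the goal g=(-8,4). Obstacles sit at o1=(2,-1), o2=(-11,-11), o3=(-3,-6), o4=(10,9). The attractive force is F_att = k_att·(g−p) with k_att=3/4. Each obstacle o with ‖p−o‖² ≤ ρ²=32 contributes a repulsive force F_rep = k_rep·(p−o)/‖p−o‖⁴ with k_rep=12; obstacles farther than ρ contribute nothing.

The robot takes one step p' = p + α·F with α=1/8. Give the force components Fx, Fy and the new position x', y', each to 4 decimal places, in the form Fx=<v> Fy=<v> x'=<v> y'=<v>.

F_att = 3/4·(g−p) = 3/4·(-20,0) = (-15.0000,0.0000)
o1: d²=125 > ρ²=32 → inactive
o2: d²=754 > ρ²=32 → inactive
o3: d²=325 > ρ²=32 → inactive
o4: d²=29 ≤ ρ²=32; F_rep = 12·(2,-5)/29² = (0.0285,-0.0713)
F = F_att + ΣF_rep = (-14.9715,-0.0713)
p' = p + 1/8·F = (10.1286,3.9911)

Fx=-14.9715 Fy=-0.0713 x'=10.1286 y'=3.9911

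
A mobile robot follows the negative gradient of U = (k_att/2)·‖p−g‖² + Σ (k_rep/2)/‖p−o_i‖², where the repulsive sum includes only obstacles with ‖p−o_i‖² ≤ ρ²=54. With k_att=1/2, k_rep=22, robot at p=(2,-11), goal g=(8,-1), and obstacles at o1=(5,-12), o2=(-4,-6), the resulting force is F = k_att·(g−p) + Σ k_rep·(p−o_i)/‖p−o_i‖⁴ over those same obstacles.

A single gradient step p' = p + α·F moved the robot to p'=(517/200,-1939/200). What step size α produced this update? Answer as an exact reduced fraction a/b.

α = 1/4

F_att = 1/2·(g−p) = 1/2·(6,10) = (3.0000,5.0000)
o1: d²=10 ≤ ρ²=54; F_rep = 22·(-3,1)/10² = (-0.6600,0.2200)
o2: d²=61 > ρ²=54 → inactive
F = F_att + ΣF_rep = (2.3400,5.2200)
Δp = p'−p = (0.5850,1.3050); α = Δx/Fx = (117/200) / (117/50) = 1/4
check: Δy/Fy = (261/200) / (261/50) = 1/4 ✓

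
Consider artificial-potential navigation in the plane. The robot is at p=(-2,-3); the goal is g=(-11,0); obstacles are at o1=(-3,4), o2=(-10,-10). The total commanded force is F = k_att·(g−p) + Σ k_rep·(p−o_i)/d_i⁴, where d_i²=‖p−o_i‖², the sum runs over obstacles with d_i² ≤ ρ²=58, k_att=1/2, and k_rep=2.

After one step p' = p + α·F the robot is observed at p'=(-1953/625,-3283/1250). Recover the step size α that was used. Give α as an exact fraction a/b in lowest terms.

F_att = 1/2·(g−p) = 1/2·(-9,3) = (-4.5000,1.5000)
o1: d²=50 ≤ ρ²=58; F_rep = 2·(1,-7)/50² = (0.0008,-0.0056)
o2: d²=113 > ρ²=58 → inactive
F = F_att + ΣF_rep = (-4.4992,1.4944)
Δp = p'−p = (-1.1248,0.3736); α = Δx/Fx = (-703/625) / (-2812/625) = 1/4
check: Δy/Fy = (467/1250) / (934/625) = 1/4 ✓

α = 1/4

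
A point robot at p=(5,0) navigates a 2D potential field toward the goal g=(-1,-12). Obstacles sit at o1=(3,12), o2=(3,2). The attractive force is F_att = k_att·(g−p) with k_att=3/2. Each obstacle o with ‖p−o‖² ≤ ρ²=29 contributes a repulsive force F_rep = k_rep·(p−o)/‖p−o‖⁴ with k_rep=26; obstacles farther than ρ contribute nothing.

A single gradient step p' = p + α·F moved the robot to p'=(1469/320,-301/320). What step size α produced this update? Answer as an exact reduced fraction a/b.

F_att = 3/2·(g−p) = 3/2·(-6,-12) = (-9.0000,-18.0000)
o1: d²=148 > ρ²=29 → inactive
o2: d²=8 ≤ ρ²=29; F_rep = 26·(2,-2)/8² = (0.8125,-0.8125)
F = F_att + ΣF_rep = (-8.1875,-18.8125)
Δp = p'−p = (-0.4094,-0.9406); α = Δx/Fx = (-131/320) / (-131/16) = 1/20
check: Δy/Fy = (-301/320) / (-301/16) = 1/20 ✓

α = 1/20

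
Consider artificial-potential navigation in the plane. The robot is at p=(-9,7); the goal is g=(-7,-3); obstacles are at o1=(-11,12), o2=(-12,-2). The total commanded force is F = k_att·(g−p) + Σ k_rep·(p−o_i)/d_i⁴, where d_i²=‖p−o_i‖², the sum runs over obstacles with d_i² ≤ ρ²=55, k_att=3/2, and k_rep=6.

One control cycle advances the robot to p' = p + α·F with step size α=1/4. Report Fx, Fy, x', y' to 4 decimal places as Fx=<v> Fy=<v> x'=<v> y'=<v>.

Fx=3.0143 Fy=-15.0357 x'=-8.2464 y'=3.2411

F_att = 3/2·(g−p) = 3/2·(2,-10) = (3.0000,-15.0000)
o1: d²=29 ≤ ρ²=55; F_rep = 6·(2,-5)/29² = (0.0143,-0.0357)
o2: d²=90 > ρ²=55 → inactive
F = F_att + ΣF_rep = (3.0143,-15.0357)
p' = p + 1/4·F = (-8.2464,3.2411)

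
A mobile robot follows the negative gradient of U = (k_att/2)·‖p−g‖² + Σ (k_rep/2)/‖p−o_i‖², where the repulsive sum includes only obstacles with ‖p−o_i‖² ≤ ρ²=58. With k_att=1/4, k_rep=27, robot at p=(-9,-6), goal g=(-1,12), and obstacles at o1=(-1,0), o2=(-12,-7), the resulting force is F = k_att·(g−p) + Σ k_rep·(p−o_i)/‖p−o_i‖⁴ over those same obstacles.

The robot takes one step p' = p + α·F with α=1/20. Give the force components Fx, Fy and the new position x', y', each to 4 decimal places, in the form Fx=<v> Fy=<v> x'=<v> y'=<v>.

F_att = 1/4·(g−p) = 1/4·(8,18) = (2.0000,4.5000)
o1: d²=100 > ρ²=58 → inactive
o2: d²=10 ≤ ρ²=58; F_rep = 27·(3,1)/10² = (0.8100,0.2700)
F = F_att + ΣF_rep = (2.8100,4.7700)
p' = p + 1/20·F = (-8.8595,-5.7615)

Fx=2.8100 Fy=4.7700 x'=-8.8595 y'=-5.7615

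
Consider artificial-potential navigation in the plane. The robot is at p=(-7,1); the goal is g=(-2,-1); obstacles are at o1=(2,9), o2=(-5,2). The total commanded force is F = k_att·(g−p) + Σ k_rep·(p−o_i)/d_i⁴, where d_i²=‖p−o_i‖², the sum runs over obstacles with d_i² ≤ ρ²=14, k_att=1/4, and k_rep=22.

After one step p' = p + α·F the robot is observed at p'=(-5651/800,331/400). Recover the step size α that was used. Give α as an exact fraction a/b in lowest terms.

α = 1/8

F_att = 1/4·(g−p) = 1/4·(5,-2) = (1.2500,-0.5000)
o1: d²=145 > ρ²=14 → inactive
o2: d²=5 ≤ ρ²=14; F_rep = 22·(-2,-1)/5² = (-1.7600,-0.8800)
F = F_att + ΣF_rep = (-0.5100,-1.3800)
Δp = p'−p = (-0.0638,-0.1725); α = Δx/Fx = (-51/800) / (-51/100) = 1/8
check: Δy/Fy = (-69/400) / (-69/50) = 1/8 ✓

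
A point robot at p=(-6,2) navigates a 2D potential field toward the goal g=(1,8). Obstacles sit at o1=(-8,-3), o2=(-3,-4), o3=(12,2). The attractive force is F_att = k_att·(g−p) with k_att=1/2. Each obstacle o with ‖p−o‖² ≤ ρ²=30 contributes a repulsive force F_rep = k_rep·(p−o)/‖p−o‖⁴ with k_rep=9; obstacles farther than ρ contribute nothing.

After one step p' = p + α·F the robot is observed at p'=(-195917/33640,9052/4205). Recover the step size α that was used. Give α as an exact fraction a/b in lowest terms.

F_att = 1/2·(g−p) = 1/2·(7,6) = (3.5000,3.0000)
o1: d²=29 ≤ ρ²=30; F_rep = 9·(2,5)/29² = (0.0214,0.0535)
o2: d²=45 > ρ²=30 → inactive
o3: d²=324 > ρ²=30 → inactive
F = F_att + ΣF_rep = (3.5214,3.0535)
Δp = p'−p = (0.1761,0.1527); α = Δx/Fx = (5923/33640) / (5923/1682) = 1/20
check: Δy/Fy = (642/4205) / (2568/841) = 1/20 ✓

α = 1/20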